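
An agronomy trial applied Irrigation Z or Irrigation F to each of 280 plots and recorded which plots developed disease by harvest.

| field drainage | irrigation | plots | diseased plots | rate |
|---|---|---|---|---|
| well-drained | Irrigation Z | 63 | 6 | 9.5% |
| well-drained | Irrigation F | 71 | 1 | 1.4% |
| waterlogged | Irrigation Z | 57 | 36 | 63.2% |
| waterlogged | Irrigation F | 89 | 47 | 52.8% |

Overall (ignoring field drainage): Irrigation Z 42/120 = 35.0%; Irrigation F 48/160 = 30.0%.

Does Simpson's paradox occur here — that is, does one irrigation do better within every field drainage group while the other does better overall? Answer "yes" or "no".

Within each field drainage level (well-drained 9.5% vs 1.4%; waterlogged 63.2% vs 52.8%), Irrigation F has the lower rate every time. Pooled: 35.0% vs 30.0% — Irrigation F has the lower rate overall. They agree.

no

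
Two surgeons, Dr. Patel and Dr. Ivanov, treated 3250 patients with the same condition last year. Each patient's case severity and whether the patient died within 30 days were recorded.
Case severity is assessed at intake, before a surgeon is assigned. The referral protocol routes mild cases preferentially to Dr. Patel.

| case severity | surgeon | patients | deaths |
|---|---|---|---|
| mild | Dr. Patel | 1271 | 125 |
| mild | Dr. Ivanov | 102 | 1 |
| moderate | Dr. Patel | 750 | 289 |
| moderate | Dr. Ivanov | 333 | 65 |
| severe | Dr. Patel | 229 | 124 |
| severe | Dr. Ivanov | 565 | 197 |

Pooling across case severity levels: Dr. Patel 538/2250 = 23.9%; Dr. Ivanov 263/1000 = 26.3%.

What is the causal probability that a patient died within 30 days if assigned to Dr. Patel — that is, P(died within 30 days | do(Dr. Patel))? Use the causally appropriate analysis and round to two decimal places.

Since case severity is a pre-existing factor (not a product of the surgeon) and it affects the outcome on its own, it is a confounder. The stratified rates, not the pooled rate, identify the causal effect.
Standardising Dr. Patel to the population case severity mix: 0.422·125/1271 + 0.333·289/750 + 0.244·124/229 = 0.302.

0.30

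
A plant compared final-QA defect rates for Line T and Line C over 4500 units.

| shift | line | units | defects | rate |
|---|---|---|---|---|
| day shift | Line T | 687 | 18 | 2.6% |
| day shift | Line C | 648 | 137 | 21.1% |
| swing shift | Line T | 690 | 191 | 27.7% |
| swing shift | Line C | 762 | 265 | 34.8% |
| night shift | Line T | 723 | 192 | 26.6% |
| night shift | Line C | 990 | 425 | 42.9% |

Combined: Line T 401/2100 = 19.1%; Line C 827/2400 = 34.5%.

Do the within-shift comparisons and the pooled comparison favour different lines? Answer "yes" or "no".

Within each shift level (day shift 2.6% vs 21.1%; swing shift 27.7% vs 34.8%; night shift 26.6% vs 42.9%), Line T has the lower rate every time. Pooled: 19.1% vs 34.5% — Line T has the lower rate overall. They agree.

no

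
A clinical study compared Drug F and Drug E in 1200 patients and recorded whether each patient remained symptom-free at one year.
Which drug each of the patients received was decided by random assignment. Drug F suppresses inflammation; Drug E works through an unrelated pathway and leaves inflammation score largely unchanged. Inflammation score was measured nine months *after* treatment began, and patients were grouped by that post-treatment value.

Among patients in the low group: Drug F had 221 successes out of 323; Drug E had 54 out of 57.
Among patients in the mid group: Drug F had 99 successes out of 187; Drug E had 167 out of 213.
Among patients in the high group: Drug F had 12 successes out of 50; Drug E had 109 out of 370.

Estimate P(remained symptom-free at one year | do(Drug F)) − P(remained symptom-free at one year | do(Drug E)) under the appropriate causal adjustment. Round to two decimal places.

The inflammation score-specific comparison favours Drug E throughout, but the pooled figures favour Drug F. The question is whether to condition on inflammation score.
Inflammation score here is a post-treatment variable shaped by the drug; conditioning on it would introduce bias rather than remove it. The overall comparison is the causal one.
The causal difference is the pooled difference: 0.593 − 0.516 = +0.077.

+0.08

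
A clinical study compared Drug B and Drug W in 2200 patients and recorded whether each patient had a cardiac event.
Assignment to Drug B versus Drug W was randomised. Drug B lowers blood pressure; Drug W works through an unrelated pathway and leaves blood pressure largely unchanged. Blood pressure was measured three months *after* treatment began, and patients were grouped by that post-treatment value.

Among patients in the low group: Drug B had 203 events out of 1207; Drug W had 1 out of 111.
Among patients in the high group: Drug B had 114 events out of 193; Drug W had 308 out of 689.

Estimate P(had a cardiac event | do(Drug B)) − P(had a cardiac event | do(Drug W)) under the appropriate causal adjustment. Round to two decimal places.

Blood pressure lies on the pathway drug → blood pressure → outcome, so adjusting for it blocks the indirect effect. For the total causal effect of drug, use the unadjusted pooled rates.
The causal difference is the pooled difference: 0.226 − 0.386 = -0.160.

-0.16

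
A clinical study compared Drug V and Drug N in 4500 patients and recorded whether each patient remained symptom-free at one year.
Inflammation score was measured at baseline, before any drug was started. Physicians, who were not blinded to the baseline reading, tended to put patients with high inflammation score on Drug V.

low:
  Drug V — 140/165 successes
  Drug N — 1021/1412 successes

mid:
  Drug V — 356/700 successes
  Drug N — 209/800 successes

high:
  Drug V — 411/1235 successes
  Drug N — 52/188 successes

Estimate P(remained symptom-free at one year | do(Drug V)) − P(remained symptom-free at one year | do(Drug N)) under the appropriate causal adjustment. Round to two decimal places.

The inflammation score-specific comparison favours Drug V throughout, but the pooled figures favour Drug N. The question is whether to condition on inflammation score.
The imbalance in inflammation score arose from how patients were allocated, not from anything the drug did; and inflammation score independently affects the outcome. The pooled gap is confounded — condition on inflammation score.
Adjusting over the population distribution of inflammation score: 0.350·(0.848−0.723) + 0.333·(0.509−0.261) + 0.316·(0.333−0.277) = +0.144.

+0.14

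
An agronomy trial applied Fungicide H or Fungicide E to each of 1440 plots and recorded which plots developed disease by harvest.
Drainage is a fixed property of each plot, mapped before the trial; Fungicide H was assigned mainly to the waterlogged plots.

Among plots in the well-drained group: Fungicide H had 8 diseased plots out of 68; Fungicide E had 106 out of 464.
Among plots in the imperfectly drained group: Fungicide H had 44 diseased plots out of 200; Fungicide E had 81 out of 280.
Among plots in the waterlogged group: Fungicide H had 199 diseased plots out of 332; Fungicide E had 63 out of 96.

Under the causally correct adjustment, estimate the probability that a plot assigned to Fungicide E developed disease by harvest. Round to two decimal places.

Since field drainage is a pre-existing factor (not a product of the fungicide) and it affects the outcome on its own, it is a confounder. The stratified rates, not the pooled rate, identify the causal effect.
Standardising Fungicide E to the population field drainage mix: 0.369·106/464 + 0.333·81/280 + 0.297·63/96 = 0.376.

0.38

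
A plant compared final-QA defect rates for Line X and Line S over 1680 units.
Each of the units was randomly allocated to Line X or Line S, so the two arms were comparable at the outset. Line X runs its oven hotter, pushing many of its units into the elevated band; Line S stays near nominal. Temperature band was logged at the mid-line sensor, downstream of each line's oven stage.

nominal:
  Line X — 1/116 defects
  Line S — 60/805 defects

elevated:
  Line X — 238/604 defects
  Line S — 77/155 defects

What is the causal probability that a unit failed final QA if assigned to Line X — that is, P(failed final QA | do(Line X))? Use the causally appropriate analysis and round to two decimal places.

In-process temperature band is recorded after the line and is itself shifted by it — it sits on the causal path from line to outcome. Conditioning on a mediator would strip out part of the effect we want; the pooled comparison gives the total causal effect.
So P(outcome | do(Line X)) is just the pooled rate for Line X: 239/720 = 0.332.

0.33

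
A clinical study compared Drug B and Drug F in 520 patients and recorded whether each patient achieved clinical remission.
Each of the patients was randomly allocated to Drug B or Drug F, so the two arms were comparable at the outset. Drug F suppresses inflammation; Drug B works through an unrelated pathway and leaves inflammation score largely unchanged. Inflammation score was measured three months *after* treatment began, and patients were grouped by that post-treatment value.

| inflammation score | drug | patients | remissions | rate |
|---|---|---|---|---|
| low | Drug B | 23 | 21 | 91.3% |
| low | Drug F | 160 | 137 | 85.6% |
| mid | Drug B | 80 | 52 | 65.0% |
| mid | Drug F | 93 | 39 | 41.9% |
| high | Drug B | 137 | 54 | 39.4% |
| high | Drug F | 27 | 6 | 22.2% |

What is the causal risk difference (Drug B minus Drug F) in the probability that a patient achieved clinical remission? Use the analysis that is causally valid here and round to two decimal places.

-0.12

Stratifying would compare drugs among patients the drugs themselves sorted into inflammation score groups — a form of selection on an intermediate. The unconditioned pooled rates give the total causal effect.
The causal difference is the pooled difference: 0.529 − 0.650 = -0.121.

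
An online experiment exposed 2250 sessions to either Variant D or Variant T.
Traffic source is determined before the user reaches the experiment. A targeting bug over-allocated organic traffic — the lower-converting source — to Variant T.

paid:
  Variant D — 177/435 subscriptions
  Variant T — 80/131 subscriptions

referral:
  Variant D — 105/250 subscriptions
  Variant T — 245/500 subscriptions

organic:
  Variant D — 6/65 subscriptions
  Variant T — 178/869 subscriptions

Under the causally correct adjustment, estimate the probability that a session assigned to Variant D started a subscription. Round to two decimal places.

0.28

Within every traffic source level Variant T has the higher rate, yet pooled Variant D does — Simpson's reversal.
Since traffic source is a pre-existing factor (not a product of the variant) and it affects the outcome on its own, it is a confounder. The stratified rates, not the pooled rate, identify the causal effect.
Standardising Variant D to the population traffic source mix: 0.252·177/435 + 0.333·105/250 + 0.415·6/65 = 0.281.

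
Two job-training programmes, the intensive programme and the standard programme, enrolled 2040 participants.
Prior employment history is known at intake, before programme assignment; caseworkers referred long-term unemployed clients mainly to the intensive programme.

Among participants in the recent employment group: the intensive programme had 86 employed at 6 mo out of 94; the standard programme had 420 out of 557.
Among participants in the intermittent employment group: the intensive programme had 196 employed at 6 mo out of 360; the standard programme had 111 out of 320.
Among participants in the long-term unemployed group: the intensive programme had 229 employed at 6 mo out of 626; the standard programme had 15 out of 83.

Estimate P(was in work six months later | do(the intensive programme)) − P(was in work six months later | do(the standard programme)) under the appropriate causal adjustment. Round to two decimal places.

+0.18

Nothing the programme does changes prior employment history; the imbalance is an allocation artefact. With prior employment history also predicting the outcome, the pooled figure is confounded, and the within-stratum comparison is the causal one.
Adjusting over the population distribution of prior employment history: 0.319·(0.915−0.754) + 0.333·(0.544−0.347) + 0.348·(0.366−0.181) = +0.182.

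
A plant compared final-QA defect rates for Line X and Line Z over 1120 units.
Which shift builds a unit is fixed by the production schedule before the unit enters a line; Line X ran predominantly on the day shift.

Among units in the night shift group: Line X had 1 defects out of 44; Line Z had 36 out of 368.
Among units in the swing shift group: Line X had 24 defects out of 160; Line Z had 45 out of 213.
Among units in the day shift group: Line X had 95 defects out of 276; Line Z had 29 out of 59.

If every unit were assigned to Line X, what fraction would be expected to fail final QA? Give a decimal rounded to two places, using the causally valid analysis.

The shift-specific comparison favours Line X throughout, but the pooled figures favour Line Z. The question is whether to condition on shift.
Shift satisfies the back-door criterion: it is not a descendant of the line, and it blocks the spurious path from line to outcome. Adjusting for it (i.e., using the within-shift rates) gives the causal effect.
Standardising Line X to the population shift mix: 0.368·1/44 + 0.333·24/160 + 0.299·95/276 = 0.161.

0.16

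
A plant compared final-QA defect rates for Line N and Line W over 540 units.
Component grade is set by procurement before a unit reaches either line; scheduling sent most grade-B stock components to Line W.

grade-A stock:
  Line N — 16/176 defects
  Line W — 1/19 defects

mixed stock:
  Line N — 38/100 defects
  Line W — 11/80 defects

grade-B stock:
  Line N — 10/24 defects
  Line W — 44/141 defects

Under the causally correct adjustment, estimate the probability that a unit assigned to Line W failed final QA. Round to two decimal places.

0.16

The stratified and pooled comparisons disagree (Line W wins within each component grade; Line N wins overall), so the answer turns on the causal role of component grade.
Component grade differs across lines for reasons unrelated to any effect of the line itself, and it separately predicts the outcome — a classic confounder. We must compare within component grade levels.
Standardising Line W to the population component grade mix: 0.361·1/19 + 0.333·11/80 + 0.306·44/141 = 0.160.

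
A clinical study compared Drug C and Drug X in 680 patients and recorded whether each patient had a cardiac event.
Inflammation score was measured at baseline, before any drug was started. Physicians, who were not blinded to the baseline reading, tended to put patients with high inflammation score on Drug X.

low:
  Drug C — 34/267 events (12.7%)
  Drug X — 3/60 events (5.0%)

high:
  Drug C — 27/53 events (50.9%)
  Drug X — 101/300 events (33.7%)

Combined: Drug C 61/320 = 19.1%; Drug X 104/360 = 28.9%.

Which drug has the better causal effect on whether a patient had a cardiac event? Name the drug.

Drug X

Within every inflammation score level Drug X has the lower rate, yet pooled Drug C does — Simpson's reversal.
Inflammation score is set before the drug has any effect — it is not caused by the drug — and it independently drives the outcome. That makes it a confounder, so the causal comparison is within inflammation score levels.
Within each level — low: 12.7% vs 5.0%; high: 50.9% vs 33.7% — Drug X is lower every time.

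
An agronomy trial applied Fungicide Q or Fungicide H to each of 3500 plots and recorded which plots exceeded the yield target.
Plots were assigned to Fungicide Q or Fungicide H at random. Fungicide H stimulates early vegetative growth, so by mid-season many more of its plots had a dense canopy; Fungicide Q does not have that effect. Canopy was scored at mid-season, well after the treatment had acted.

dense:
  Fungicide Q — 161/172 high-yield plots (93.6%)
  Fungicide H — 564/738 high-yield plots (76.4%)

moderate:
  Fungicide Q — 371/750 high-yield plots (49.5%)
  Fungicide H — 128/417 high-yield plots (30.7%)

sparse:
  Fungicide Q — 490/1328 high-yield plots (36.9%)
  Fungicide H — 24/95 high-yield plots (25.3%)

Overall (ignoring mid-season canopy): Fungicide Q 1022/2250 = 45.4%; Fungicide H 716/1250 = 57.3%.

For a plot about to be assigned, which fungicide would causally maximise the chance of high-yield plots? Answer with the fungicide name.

Fungicide H

Fungicide Q is higher inside every mid-season canopy stratum but Fungicide H is higher in aggregate. Whether to stratify depends on how mid-season canopy relates to the fungicide.
Mid-season canopy is downstream of the fungicide. One should not condition on a consequence of treatment, so the overall rates are the right comparison.
Pooled: Fungicide Q 45.4% vs Fungicide H 57.3%; Fungicide H is higher overall.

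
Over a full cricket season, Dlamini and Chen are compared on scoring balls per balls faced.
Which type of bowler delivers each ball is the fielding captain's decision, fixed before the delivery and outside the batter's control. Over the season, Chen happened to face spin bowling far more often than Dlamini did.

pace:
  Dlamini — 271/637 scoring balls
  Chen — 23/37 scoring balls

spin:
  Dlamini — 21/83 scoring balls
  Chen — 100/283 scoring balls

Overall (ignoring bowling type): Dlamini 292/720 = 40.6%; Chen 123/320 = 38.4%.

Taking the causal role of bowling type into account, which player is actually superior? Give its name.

Within every bowling type level Chen has the higher rate, yet pooled Dlamini does — Simpson's reversal.
Here bowling type is a common cause — it drives both which player a case falls under and the outcome. The crude comparison mixes populations; the stratum-specific rates are the causally relevant ones.
Within each level — pace: 42.5% vs 62.2%; spin: 25.3% vs 35.3% — Chen is higher every time.

Chen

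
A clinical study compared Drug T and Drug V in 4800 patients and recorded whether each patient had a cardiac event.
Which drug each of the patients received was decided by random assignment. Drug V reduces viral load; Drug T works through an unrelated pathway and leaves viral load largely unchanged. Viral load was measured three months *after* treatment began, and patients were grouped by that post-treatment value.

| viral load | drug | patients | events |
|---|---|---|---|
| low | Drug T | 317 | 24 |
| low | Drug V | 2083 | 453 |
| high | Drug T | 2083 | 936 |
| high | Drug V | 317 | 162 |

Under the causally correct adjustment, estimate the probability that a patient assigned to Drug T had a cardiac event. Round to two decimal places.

Within every viral load level Drug T has the lower rate, yet pooled Drug V does — Simpson's reversal.
Stratifying would compare drugs among patients the drugs themselves sorted into viral load groups — a form of selection on an intermediate. The unconditioned pooled rates give the total causal effect.
So P(outcome | do(Drug T)) is just the pooled rate for Drug T: 960/2400 = 0.400.

0.40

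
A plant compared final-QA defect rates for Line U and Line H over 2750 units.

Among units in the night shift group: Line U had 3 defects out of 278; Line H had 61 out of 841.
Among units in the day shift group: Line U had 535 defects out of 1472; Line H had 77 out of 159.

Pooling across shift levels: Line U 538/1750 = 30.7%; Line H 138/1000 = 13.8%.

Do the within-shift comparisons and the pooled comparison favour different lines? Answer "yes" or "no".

Within each shift level (night shift 1.1% vs 7.3%; day shift 36.3% vs 48.4%), Line U has the lower rate every time. Pooled: 30.7% vs 13.8% — Line H has the lower rate overall. The two comparisons disagree.

yes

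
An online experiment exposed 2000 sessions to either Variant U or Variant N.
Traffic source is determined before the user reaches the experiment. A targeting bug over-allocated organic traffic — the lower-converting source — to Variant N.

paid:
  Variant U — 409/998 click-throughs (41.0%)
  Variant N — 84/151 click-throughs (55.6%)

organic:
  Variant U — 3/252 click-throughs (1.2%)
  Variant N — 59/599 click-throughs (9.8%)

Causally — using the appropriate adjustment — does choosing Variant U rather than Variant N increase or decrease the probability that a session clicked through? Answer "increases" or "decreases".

decreases

The traffic source-specific comparison favours Variant N throughout, but the pooled figures favour Variant U. The question is whether to condition on traffic source.
Since traffic source is a pre-existing factor (not a product of the variant) and it affects the outcome on its own, it is a confounder. The stratified rates, not the pooled rate, identify the causal effect.
Within each level — paid: 41.0% vs 55.6%; organic: 1.2% vs 9.8% — Variant N is higher every time.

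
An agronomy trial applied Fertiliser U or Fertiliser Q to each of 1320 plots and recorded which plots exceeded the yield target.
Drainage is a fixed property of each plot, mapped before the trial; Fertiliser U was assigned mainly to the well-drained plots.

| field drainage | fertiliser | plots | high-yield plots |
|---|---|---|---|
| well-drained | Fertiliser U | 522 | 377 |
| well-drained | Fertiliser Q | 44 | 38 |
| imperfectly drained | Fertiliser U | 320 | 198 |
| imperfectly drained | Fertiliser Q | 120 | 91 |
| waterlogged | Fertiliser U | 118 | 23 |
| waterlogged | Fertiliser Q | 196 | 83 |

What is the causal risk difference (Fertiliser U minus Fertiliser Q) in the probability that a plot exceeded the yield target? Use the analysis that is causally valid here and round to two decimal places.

Field drainage is set before the fertiliser has any effect — it is not caused by the fertiliser — and it independently drives the outcome. That makes it a confounder, so the causal comparison is within field drainage levels.
Adjusting over the population distribution of field drainage: 0.429·(0.722−0.864) + 0.333·(0.619−0.758) + 0.238·(0.195−0.423) = -0.162.

-0.16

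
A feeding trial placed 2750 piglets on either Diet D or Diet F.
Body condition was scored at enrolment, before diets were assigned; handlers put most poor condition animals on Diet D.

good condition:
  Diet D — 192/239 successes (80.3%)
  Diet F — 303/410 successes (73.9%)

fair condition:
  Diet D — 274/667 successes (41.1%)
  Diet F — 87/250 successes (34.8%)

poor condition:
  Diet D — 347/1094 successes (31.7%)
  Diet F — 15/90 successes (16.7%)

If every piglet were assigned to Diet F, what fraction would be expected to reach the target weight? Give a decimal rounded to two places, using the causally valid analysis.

The stratified and pooled comparisons disagree (Diet D wins within each starting body condition; Diet F wins overall), so the answer turns on the causal role of starting body condition.
Since starting body condition is a pre-existing factor (not a product of the diet) and it affects the outcome on its own, it is a confounder. The stratified rates, not the pooled rate, identify the causal effect.
Standardising Diet F to the population starting body condition mix: 0.236·303/410 + 0.333·87/250 + 0.431·15/90 = 0.362.

0.36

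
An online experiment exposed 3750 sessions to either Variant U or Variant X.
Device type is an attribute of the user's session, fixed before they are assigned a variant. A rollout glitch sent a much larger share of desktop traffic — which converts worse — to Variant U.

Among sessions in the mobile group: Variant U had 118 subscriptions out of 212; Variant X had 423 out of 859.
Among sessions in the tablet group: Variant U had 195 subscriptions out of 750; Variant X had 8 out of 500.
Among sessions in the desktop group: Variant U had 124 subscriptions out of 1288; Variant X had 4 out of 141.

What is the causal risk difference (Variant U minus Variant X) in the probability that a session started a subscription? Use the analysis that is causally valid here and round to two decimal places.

+0.13

Since device type is a pre-existing factor (not a product of the variant) and it affects the outcome on its own, it is a confounder. The stratified rates, not the pooled rate, identify the causal effect.
Adjusting over the population distribution of device type: 0.286·(0.557−0.492) + 0.333·(0.260−0.016) + 0.381·(0.096−0.028) = +0.126.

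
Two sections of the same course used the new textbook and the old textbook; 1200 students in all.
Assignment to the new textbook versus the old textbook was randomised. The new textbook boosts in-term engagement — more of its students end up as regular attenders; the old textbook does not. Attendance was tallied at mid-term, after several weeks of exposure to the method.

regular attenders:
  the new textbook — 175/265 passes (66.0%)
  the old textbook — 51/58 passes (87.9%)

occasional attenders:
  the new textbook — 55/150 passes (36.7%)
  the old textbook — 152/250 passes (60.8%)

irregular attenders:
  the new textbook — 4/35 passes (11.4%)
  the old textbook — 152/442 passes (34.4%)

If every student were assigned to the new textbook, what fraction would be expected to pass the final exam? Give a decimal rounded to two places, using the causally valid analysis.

0.52

the old textbook is higher inside every mid-term attendance stratum but the new textbook is higher in aggregate. Whether to stratify depends on how mid-term attendance relates to the teaching method.
Mid-term attendance is recorded after the teaching method and is itself shifted by it — it sits on the causal path from teaching method to outcome. Conditioning on a mediator would strip out part of the effect we want; the pooled comparison gives the total causal effect.
So P(outcome | do(the new textbook)) is just the pooled rate for the new textbook: 234/450 = 0.520.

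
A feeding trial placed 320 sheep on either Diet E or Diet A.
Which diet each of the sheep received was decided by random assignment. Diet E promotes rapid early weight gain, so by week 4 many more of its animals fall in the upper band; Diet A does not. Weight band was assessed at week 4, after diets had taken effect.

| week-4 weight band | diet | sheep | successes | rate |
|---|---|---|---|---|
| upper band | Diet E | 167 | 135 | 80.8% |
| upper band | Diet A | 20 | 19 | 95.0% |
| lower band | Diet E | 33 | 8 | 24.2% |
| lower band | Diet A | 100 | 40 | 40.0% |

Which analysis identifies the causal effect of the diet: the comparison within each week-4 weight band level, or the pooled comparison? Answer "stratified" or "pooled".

Week-4 weight band is recorded after the diet and is itself shifted by it — it sits on the causal path from diet to outcome. Conditioning on a mediator would strip out part of the effect we want; the pooled comparison gives the total causal effect.
Pooled: Diet E 71.5% vs Diet A 49.2%; Diet E is higher overall.

pooled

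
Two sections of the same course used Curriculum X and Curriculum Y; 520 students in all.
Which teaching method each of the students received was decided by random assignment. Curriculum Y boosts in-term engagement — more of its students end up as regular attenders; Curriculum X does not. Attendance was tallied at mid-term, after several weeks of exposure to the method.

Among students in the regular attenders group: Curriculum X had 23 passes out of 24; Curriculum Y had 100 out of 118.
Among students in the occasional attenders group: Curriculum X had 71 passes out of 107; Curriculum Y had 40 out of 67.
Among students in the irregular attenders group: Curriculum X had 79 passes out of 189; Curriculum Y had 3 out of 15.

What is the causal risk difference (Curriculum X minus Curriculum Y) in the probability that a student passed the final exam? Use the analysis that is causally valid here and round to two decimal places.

-0.17

Within every mid-term attendance level Curriculum X has the higher rate, yet pooled Curriculum Y does — Simpson's reversal.
Stratifying would compare teaching methods among students the teaching methods themselves sorted into mid-term attendance groups — a form of selection on an intermediate. The unconditioned pooled rates give the total causal effect.
The causal difference is the pooled difference: 0.541 − 0.715 = -0.174.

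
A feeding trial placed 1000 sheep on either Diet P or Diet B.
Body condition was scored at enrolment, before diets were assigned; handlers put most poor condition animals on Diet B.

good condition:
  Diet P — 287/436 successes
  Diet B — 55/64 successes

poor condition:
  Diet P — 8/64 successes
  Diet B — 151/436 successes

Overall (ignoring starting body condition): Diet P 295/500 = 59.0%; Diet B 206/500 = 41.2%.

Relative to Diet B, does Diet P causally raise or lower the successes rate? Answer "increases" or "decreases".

decreases

Since starting body condition is a pre-existing factor (not a product of the diet) and it affects the outcome on its own, it is a confounder. The stratified rates, not the pooled rate, identify the causal effect.
Within each level — good condition: 65.8% vs 85.9%; poor condition: 12.5% vs 34.6% — Diet B is higher every time.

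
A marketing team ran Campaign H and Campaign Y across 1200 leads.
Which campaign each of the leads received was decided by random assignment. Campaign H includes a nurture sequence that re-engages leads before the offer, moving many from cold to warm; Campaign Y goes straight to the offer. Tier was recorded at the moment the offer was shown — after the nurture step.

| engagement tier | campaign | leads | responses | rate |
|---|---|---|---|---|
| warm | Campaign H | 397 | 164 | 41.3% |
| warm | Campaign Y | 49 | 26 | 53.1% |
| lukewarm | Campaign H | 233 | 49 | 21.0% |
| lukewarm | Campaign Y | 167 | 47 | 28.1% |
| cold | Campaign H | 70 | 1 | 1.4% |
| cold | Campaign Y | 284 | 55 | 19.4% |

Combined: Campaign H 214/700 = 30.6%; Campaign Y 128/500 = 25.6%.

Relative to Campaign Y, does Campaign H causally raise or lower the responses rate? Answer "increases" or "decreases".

increases

Stratifying would compare campaigns among leads the campaigns themselves sorted into engagement tier groups — a form of selection on an intermediate. The unconditioned pooled rates give the total causal effect.
Pooled: Campaign H 30.6% vs Campaign Y 25.6%; Campaign H is higher overall.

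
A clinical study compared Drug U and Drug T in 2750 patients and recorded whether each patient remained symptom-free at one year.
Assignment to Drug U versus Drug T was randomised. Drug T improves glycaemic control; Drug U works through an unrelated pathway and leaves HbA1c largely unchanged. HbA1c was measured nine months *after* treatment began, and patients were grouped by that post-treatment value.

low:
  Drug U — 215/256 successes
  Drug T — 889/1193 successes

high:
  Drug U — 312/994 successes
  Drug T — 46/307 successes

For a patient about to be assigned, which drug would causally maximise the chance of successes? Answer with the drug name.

Because the drug influences HbA1c, HbA1c is a post-treatment mediator, not a confounder. Stratifying on it would bias the estimate; the causal effect is the crude pooled difference.
Pooled: Drug U 42.2% vs Drug T 62.3%; Drug T is higher overall.

Drug T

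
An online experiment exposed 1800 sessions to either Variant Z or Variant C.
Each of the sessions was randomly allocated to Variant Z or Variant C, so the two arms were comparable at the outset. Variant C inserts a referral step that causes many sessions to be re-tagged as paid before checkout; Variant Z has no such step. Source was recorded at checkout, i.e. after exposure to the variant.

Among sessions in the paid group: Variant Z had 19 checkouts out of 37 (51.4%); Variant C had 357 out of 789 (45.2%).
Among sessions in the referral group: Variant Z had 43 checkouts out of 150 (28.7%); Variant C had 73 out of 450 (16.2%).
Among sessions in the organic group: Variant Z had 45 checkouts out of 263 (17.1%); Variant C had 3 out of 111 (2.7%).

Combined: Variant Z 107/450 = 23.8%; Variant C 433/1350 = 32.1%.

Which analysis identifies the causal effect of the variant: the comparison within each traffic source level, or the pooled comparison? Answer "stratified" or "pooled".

pooled

Variant Z is higher inside every traffic source stratum but Variant C is higher in aggregate. Whether to stratify depends on how traffic source relates to the variant.
Because the variant influences traffic source, traffic source is a post-treatment mediator, not a confounder. Stratifying on it would bias the estimate; the causal effect is the crude pooled difference.
Pooled: Variant Z 23.8% vs Variant C 32.1%; Variant C is higher overall.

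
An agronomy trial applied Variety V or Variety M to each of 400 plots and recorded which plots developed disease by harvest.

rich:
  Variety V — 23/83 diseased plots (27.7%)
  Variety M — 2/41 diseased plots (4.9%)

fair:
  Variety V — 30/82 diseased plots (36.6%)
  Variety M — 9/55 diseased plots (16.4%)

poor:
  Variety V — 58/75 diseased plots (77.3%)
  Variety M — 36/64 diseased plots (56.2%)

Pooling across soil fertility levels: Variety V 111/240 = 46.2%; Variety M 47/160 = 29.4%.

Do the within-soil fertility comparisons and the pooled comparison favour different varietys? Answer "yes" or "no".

Within each soil fertility level (rich 27.7% vs 4.9%; fair 36.6% vs 16.4%; poor 77.3% vs 56.2%), Variety M has the lower rate every time. Pooled: 46.2% vs 29.4% — Variety M has the lower rate overall. They agree.

no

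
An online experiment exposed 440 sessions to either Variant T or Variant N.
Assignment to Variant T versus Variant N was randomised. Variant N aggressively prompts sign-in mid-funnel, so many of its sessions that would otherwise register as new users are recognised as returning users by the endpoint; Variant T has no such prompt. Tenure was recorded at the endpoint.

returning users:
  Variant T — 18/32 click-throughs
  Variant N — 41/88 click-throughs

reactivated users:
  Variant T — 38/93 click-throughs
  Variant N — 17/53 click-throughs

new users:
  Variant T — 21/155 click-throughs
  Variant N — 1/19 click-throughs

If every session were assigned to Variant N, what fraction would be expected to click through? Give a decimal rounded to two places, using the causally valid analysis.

0.37

Because the variant influences user tenure, user tenure is a post-treatment mediator, not a confounder. Stratifying on it would bias the estimate; the causal effect is the crude pooled difference.
So P(outcome | do(Variant N)) is just the pooled rate for Variant N: 59/160 = 0.369.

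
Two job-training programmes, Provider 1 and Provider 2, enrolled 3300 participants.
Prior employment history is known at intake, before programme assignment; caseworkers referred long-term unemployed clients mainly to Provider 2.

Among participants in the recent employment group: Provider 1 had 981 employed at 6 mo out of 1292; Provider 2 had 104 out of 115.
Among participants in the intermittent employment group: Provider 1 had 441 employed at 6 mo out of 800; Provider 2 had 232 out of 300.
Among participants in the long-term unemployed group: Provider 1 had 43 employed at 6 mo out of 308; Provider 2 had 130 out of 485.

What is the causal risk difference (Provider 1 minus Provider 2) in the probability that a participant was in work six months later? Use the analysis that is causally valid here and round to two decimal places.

Prior employment history satisfies the back-door criterion: it is not a descendant of the programme, and it blocks the spurious path from programme to outcome. Adjusting for it (i.e., using the within-prior employment history rates) gives the causal effect.
Adjusting over the population distribution of prior employment history: 0.426·(0.759−0.904) + 0.333·(0.551−0.773) + 0.240·(0.140−0.268) = -0.167.

-0.17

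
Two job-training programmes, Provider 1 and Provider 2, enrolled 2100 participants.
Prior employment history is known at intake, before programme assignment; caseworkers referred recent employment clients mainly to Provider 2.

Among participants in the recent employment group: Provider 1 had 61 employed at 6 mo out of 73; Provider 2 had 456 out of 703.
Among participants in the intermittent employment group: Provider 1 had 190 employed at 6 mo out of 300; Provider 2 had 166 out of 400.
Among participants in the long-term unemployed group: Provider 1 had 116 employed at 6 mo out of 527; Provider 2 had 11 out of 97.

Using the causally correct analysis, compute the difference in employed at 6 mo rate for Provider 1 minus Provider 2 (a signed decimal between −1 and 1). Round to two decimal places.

Here prior employment history is a common cause — it drives both which programme a case falls under and the outcome. The crude comparison mixes populations; the stratum-specific rates are the causally relevant ones.
Adjusting over the population distribution of prior employment history: 0.370·(0.836−0.649) + 0.333·(0.633−0.415) + 0.297·(0.220−0.113) = +0.174.

+0.17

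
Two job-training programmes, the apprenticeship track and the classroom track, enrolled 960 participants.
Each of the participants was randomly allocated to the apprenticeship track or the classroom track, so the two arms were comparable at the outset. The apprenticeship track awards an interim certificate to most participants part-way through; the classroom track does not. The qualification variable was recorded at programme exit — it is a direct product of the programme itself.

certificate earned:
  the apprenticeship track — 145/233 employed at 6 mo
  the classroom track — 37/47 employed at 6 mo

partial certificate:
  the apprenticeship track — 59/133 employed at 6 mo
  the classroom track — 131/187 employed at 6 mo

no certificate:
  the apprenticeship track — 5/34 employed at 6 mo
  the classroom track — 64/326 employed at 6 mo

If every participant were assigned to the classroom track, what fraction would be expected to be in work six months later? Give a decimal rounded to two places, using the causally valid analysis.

The distribution of qualification attained during the programme is itself part of what the programme does — it is an intermediate outcome. Holding it fixed would remove that part of the effect; the total effect is the pooled difference.
So P(outcome | do(the classroom track)) is just the pooled rate for the classroom track: 232/560 = 0.414.

0.41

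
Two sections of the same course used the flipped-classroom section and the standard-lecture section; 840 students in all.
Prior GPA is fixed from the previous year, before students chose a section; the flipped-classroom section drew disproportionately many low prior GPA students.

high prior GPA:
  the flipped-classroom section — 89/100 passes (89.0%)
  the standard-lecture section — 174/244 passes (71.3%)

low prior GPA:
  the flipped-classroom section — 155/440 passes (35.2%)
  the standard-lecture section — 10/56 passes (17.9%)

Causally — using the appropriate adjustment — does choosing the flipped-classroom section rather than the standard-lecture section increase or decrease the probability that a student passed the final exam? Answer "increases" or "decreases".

increases

Prior GPA band is set before the teaching method has any effect — it is not caused by the teaching method — and it independently drives the outcome. That makes it a confounder, so the causal comparison is within prior GPA band levels.
Within each level — high prior GPA: 89.0% vs 71.3%; low prior GPA: 35.2% vs 17.9% — the flipped-classroom section is higher every time.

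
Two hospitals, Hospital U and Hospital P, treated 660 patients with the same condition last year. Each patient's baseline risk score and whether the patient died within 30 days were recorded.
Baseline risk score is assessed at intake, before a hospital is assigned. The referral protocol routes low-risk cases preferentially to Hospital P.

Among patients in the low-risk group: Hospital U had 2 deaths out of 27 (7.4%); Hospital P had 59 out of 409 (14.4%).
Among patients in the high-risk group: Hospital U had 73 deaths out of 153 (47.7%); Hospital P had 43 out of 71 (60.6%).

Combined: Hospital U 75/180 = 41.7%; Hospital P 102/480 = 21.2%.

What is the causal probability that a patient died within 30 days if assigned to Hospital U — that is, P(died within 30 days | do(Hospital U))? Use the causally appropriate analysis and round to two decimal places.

Hospital U is lower inside every baseline risk score stratum but Hospital P is lower in aggregate. Whether to stratify depends on how baseline risk score relates to the hospital.
Since baseline risk score is a pre-existing factor (not a product of the hospital) and it affects the outcome on its own, it is a confounder. The stratified rates, not the pooled rate, identify the causal effect.
Standardising Hospital U to the population baseline risk score mix: 0.661·2/27 + 0.339·73/153 = 0.211.

0.21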